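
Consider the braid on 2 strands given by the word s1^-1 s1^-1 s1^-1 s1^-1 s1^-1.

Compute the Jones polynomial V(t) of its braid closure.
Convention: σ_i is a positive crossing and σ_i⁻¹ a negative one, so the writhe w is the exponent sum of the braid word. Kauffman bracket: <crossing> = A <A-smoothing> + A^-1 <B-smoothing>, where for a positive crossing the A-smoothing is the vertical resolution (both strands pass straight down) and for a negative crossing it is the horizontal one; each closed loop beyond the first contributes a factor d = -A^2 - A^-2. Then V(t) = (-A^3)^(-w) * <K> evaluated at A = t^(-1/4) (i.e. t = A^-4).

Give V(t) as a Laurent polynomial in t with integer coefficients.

Braid: s1^-1 s1^-1 s1^-1 s1^-1 s1^-1 on 2 strands, 5 crossings.
Writhe w = (#positive) - (#negative) = 0 - 5 = -5.
State-sum expansion of <K>. There are 2^5 = 32 states.
Smooth each crossing (0=||, 1=⌣⌢); contribution A^(Σ sign_k(1-2s_k)) * d^(L-1).
  state 00000: A-exp=-5, loops=2, term = A^-5 * d^1
  state 00001: A-exp=-3, loops=1, term = A^-3 * d^0
  state 00010: A-exp=-3, loops=1, term = A^-3 * d^0
  state 00011: A-exp=-1, loops=2, term = A^-1 * d^1
  state 00100: A-exp=-3, loops=1, term = A^-3 * d^0
  state 00101: A-exp=-1, loops=2, term = A^-1 * d^1
  state 00110: A-exp=-1, loops=2, term = A^-1 * d^1
  state 00111: A-exp=+1, loops=3, term = A^1 * d^2
  state 01000: A-exp=-3, loops=1, term = A^-3 * d^0
  state 01001: A-exp=-1, loops=2, term = A^-1 * d^1
  state 01010: A-exp=-1, loops=2, term = A^-1 * d^1
  state 01011: A-exp=+1, loops=3, term = A^1 * d^2
  state 01100: A-exp=-1, loops=2, term = A^-1 * d^1
  state 01101: A-exp=+1, loops=3, term = A^1 * d^2
  state 01110: A-exp=+1, loops=3, term = A^1 * d^2
  state 01111: A-exp=+3, loops=4, term = A^3 * d^3
  state 10000: A-exp=-3, loops=1, term = A^-3 * d^0
  state 10001: A-exp=-1, loops=2, term = A^-1 * d^1
  state 10010: A-exp=-1, loops=2, term = A^-1 * d^1
  state 10011: A-exp=+1, loops=3, term = A^1 * d^2
  state 10100: A-exp=-1, loops=2, term = A^-1 * d^1
  state 10101: A-exp=+1, loops=3, term = A^1 * d^2
  state 10110: A-exp=+1, loops=3, term = A^1 * d^2
  state 10111: A-exp=+3, loops=4, term = A^3 * d^3
  state 11000: A-exp=-1, loops=2, term = A^-1 * d^1
  state 11001: A-exp=+1, loops=3, term = A^1 * d^2
  state 11010: A-exp=+1, loops=3, term = A^1 * d^2
  state 11011: A-exp=+3, loops=4, term = A^3 * d^3
  state 11100: A-exp=+1, loops=3, term = A^1 * d^2
  state 11101: A-exp=+3, loops=4, term = A^3 * d^3
  state 11110: A-exp=+3, loops=4, term = A^3 * d^3
  state 11111: A-exp=+5, loops=5, term = A^5 * d^4
Collect the terms by A-exponent (count of states per loop number):
Powers of d = -A^2 - A^-2: d^2 = A^4 + 2 + A^-4; d^3 = -A^6 - 3*A^2 - 3*A^-2 - A^-6; d^4 = A^8 + 4*A^4 + 6 + 4*A^-4 + A^-8.
  A^5 * (d^4) = A^13 + 4*A^9 + 6*A^5 + 4*A + A^-3
  A^3 * (5*d^3) = -5*A^9 - 15*A^5 - 15*A - 5*A^-3
  A^1 * (10*d^2) = 10*A^5 + 20*A + 10*A^-3
  A^-1 * (10*d) = -10*A - 10*A^-3
  A^-3 * (5) = 5*A^-3
  A^-5 * (d) = -A^-3 - A^-7
Summing the groups: <K> = A^13 - A^9 + A^5 - A - A^-7
Normalise by the writhe: (-A^3)^(-w) = (-A^3)^(5) = -A^15, so f(A) = -A^15 * <K> = -A^28 + A^24 - A^20 + A^16 + A^8.
Substitute A = t^(-1/4), i.e. A^e → t^(-e/4): V(t) = t^-2 + t^-4 - t^-5 + t^-6 - t^-7

Answer: t^-2 + t^-4 - t^-5 + t^-6 - t^-7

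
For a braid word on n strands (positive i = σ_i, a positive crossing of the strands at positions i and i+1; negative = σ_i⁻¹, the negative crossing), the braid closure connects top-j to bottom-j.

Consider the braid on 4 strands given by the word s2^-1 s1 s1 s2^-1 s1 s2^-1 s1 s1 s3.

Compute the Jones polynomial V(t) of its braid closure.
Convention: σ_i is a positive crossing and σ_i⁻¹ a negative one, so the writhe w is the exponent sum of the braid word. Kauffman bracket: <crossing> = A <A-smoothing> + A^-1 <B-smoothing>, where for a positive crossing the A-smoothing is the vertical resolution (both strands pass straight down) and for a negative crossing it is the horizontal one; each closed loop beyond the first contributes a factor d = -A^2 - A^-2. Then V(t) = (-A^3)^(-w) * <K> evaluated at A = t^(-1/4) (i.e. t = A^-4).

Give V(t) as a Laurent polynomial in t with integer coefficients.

-t^6 + 3*t^5 - 5*t^4 + 6*t^3 - 6*t^2 + 6*t - 4 + 3*t^-1 - t^-2

Derivation:
The presented braid s2^-1 s1 s1 s2^-1 s1 s2^-1 s1 s1 s3 on 4 strands reduces by inverse Markov moves (closure unchanged at each step):
  Destabilize: the word has the form β·s3 where s3 occurs only as the final letter (β ∈ B_3); drop it and the last strand → 3 strands.
Reduced to β = s2^-1 s1 s1 s2^-1 s1 s2^-1 s1 s1 on 3 strands, 8 crossings.
Compute on β:
Braid: s2^-1 s1 s1 s2^-1 s1 s2^-1 s1 s1 on 3 strands, 8 crossings.
Writhe w = (#positive) - (#negative) = 5 - 3 = 2.
State-sum expansion of <K>. There are 2^8 = 256 states.
For each crossing: s=0 is the vertical smoothing, s=1 horizontal. Crossing k contributes A^(sign_k * (1 - 2*s_k)); loop factor d = -A^2 - A^-2.
Tabulate the states by total A-exponent and number of loops L (A-exp: L × count):
  A^8: L=4 ×1
  A^6: L=3 ×8
  A^4: L=2 ×26, L=4 ×2
  A^2: L=1 ×35, L=3 ×21
  A^0: L=2 ×63, L=4 ×7
  A^-2: L=3 ×55, L=5 ×1
  A^-4: L=4 ×28
  A^-6: L=5 ×8
  A^-8: L=6 ×1
Each group contributes A^e * Σ count * d^(L-1):
Powers of d = -A^2 - A^-2: d^2 = A^4 + 2 + A^-4; d^3 = -A^6 - 3*A^2 - 3*A^-2 - A^-6; d^4 = A^8 + 4*A^4 + 6 + 4*A^-4 + A^-8; d^5 = -A^10 - 5*A^6 - 10*A^2 - 10*A^-2 - 5*A^-6 - A^-10.
  A^8 * (d^3) = -A^14 - 3*A^10 - 3*A^6 - A^2
  A^6 * (8*d^2) = 8*A^10 + 16*A^6 + 8*A^2
  A^4 * (26*d + 2*d^3) = -2*A^10 - 32*A^6 - 32*A^2 - 2*A^-2
  A^2 * (35 + 21*d^2) = 21*A^6 + 77*A^2 + 21*A^-2
  A^0 * (63*d + 7*d^3) = -7*A^6 - 84*A^2 - 84*A^-2 - 7*A^-6
  A^-2 * (55*d^2 + d^4) = A^6 + 59*A^2 + 116*A^-2 + 59*A^-6 + A^-10
  A^-4 * (28*d^3) = -28*A^2 - 84*A^-2 - 84*A^-6 - 28*A^-10
  A^-6 * (8*d^4) = 8*A^2 + 32*A^-2 + 48*A^-6 + 32*A^-10 + 8*A^-14
  A^-8 * (d^5) = -A^2 - 5*A^-2 - 10*A^-6 - 10*A^-10 - 5*A^-14 - A^-18
Summing the groups: <K> = -A^14 + 3*A^10 - 4*A^6 + 6*A^2 - 6*A^-2 + 6*A^-6 - 5*A^-10 + 3*A^-14 - A^-18
Normalise by the writhe: (-A^3)^(-w) = (-A^3)^(-2) = A^-6, so f(A) = A^-6 * <K> = -A^8 + 3*A^4 - 4 + 6*A^-4 - 6*A^-8 + 6*A^-12 - 5*A^-16 + 3*A^-20 - A^-24.
Substitute A = t^(-1/4), i.e. A^e → t^(-e/4): V(t) = -t^6 + 3*t^5 - 5*t^4 + 6*t^3 - 6*t^2 + 6*t - 4 + 3*t^-1 - t^-2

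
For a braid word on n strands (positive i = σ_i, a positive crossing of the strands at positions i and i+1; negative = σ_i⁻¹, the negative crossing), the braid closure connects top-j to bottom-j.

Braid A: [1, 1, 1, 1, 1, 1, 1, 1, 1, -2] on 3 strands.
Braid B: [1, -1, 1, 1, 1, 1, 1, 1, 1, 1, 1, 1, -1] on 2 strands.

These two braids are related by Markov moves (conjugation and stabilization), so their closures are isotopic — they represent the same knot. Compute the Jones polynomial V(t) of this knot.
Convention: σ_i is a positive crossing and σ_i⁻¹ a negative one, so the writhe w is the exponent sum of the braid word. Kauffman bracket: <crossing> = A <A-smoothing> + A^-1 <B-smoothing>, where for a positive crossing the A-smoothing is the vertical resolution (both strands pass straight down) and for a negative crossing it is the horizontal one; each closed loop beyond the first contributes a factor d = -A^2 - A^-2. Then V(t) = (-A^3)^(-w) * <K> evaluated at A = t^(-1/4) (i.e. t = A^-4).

-t^13 + t^12 - t^11 + t^10 - t^9 + t^8 - t^7 + t^6 + t^4

Derivation:
Markov-equivalent braids have isotopic closures, hence identical knot invariants. Strip the Markov moves from each word to reach a common short braid β, then compute V(t) once on β.
Braid A: s1 s1 s1 s1 s1 s1 s1 s1 s1 s2^-1 on 3 strands reduces by inverse Markov moves (closure unchanged at each step):
  Destabilize: the word has the form β·s2^-1 where s2^-1 occurs only as the final letter (β ∈ B_2); drop it and the last strand → 2 strands.
Reduced to β = s1 s1 s1 s1 s1 s1 s1 s1 s1 on 2 strands, 9 crossings.
Braid B: s1 s1^-1 s1 s1 s1 s1 s1 s1 s1 s1 s1 s1 s1^-1 on 2 strands reduces by inverse Markov moves (closure unchanged at each step):
  Deconjugate: the word is γ·β·γ⁻¹ with γ = s1 s1^-1 (prefix) and γ⁻¹ = s1 s1^-1 (suffix); strip both.
Reduced to β = s1 s1 s1 s1 s1 s1 s1 s1 s1 on 2 strands, 9 crossings.
Both give the same β = s1 s1 s1 s1 s1 s1 s1 s1 s1 on 2 strands, so one state sum suffices:
Braid: s1 s1 s1 s1 s1 s1 s1 s1 s1 on 2 strands, 9 crossings.
Writhe w = (#positive) - (#negative) = 9 - 0 = 9.
Computing the Kauffman bracket via state sum. There are 2^9 = 512 states.
For each crossing: s=0 is the vertical smoothing, s=1 horizontal. Crossing k contributes A^(sign_k * (1 - 2*s_k)); loop factor d = -A^2 - A^-2.
Tabulate the states by total A-exponent and number of loops L (A-exp: L × count):
  A^9: L=2 ×1
  A^7: L=1 ×9
  A^5: L=2 ×36
  A^3: L=3 ×84
  A^1: L=4 ×126
  A^-1: L=5 ×126
  A^-3: L=6 ×84
  A^-5: L=7 ×36
  A^-7: L=8 ×9
  A^-9: L=9 ×1
Each group contributes A^e * Σ count * d^(L-1):
Powers of d = -A^2 - A^-2: d^2 = A^4 + 2 + A^-4; d^3 = -A^6 - 3*A^2 - 3*A^-2 - A^-6; d^4 = A^8 + 4*A^4 + 6 + 4*A^-4 + A^-8; d^5 = -A^10 - 5*A^6 - 10*A^2 - 10*A^-2 - 5*A^-6 - A^-10; d^6 = A^12 + 6*A^8 + 15*A^4 + 20 + 15*A^-4 + 6*A^-8 + A^-12; d^7 = -A^14 - 7*A^10 - 21*A^6 - 35*A^2 - 35*A^-2 - 21*A^-6 - 7*A^-10 - A^-14; d^8 = A^16 + 8*A^12 + 28*A^8 + 56*A^4 + 70 + 56*A^-4 + 28*A^-8 + 8*A^-12 + A^-16.
  A^9 * (d) = -A^11 - A^7
  A^7 * (9) = 9*A^7
  A^5 * (36*d) = -36*A^7 - 36*A^3
  A^3 * (84*d^2) = 84*A^7 + 168*A^3 + 84*A^-1
  A^1 * (126*d^3) = -126*A^7 - 378*A^3 - 378*A^-1 - 126*A^-5
  A^-1 * (126*d^4) = 126*A^7 + 504*A^3 + 756*A^-1 + 504*A^-5 + 126*A^-9
  A^-3 * (84*d^5) = -84*A^7 - 420*A^3 - 840*A^-1 - 840*A^-5 - 420*A^-9 - 84*A^-13
  A^-5 * (36*d^6) = 36*A^7 + 216*A^3 + 540*A^-1 + 720*A^-5 + 540*A^-9 + 216*A^-13 + 36*A^-17
  A^-7 * (9*d^7) = -9*A^7 - 63*A^3 - 189*A^-1 - 315*A^-5 - 315*A^-9 - 189*A^-13 - 63*A^-17 - 9*A^-21
  A^-9 * (d^8) = A^7 + 8*A^3 + 28*A^-1 + 56*A^-5 + 70*A^-9 + 56*A^-13 + 28*A^-17 + 8*A^-21 + A^-25
Summing the groups: <K> = -A^11 - A^3 + A^-1 - A^-5 + A^-9 - A^-13 + A^-17 - A^-21 + A^-25
Normalise by the writhe: (-A^3)^(-w) = (-A^3)^(-9) = -A^-27, so f(A) = -A^-27 * <K> = A^-16 + A^-24 - A^-28 + A^-32 - A^-36 + A^-40 - A^-44 + A^-48 - A^-52.
Substitute A = t^(-1/4), i.e. A^e → t^(-e/4): V(t) = -t^13 + t^12 - t^11 + t^10 - t^9 + t^8 - t^7 + t^6 + t^4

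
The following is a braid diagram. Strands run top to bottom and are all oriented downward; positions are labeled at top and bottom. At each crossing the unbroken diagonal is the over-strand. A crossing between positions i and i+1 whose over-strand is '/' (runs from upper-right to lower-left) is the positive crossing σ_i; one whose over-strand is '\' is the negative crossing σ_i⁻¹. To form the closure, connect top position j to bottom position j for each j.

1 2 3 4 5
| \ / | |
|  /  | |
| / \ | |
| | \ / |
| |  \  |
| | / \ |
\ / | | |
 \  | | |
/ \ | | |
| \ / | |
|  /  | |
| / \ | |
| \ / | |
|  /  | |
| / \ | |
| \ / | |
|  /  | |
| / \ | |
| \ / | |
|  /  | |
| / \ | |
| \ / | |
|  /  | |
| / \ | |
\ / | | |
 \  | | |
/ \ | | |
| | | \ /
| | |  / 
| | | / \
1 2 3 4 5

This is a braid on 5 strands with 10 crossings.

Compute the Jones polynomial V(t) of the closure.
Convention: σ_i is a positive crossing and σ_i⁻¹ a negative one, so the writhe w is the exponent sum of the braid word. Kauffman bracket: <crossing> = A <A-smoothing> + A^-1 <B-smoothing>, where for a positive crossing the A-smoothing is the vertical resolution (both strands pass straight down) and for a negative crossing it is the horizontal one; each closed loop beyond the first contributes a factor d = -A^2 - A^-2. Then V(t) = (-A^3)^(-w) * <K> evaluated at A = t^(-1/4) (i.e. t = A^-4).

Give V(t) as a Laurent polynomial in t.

Reading the diagram top to bottom ('/'-over between positions i,i+1 = s_i, '\'-over = s_i^-1): braid word = s2 s3^-1 s1^-1 s2 s2 s2 s2 s2 s1^-1 s4.
The presented braid s2 s3^-1 s1^-1 s2 s2 s2 s2 s2 s1^-1 s4 on 5 strands reduces by inverse Markov moves (closure unchanged at each step):
  Destabilize: the word has the form β·s4 where s4 occurs only as the final letter (β ∈ B_4); drop it and the last strand → 4 strands.
Reduced to β = s2 s3^-1 s1^-1 s2 s2 s2 s2 s2 s1^-1 on 4 strands, 9 crossings.
Compute on β:
Braid: s2 s3^-1 s1^-1 s2 s2 s2 s2 s2 s1^-1 on 4 strands, 9 crossings.
Writhe w = (#positive) - (#negative) = 6 - 3 = 3.
Enumerate smoothing states for the bracket polynomial. There are 2^9 = 512 states.
Smooth each crossing (0=||, 1=⌣⌢); contribution A^(Σ sign_k(1-2s_k)) * d^(L-1).
Tabulate the states by total A-exponent and number of loops L (A-exp: L × count):
  A^9: L=3 ×1
  A^7: L=2 ×8, L=4 ×1
  A^5: L=1 ×17, L=3 ×19
  A^3: L=2 ×63, L=4 ×21
  A^1: L=3 ×111, L=5 ×15
  A^-1: L=4 ×120, L=6 ×6
  A^-3: L=5 ×83, L=7 ×1
  A^-5: L=6 ×36
  A^-7: L=7 ×9
  A^-9: L=8 ×1
Each group contributes A^e * Σ count * d^(L-1):
Powers of d = -A^2 - A^-2: d^2 = A^4 + 2 + A^-4; d^3 = -A^6 - 3*A^2 - 3*A^-2 - A^-6; d^4 = A^8 + 4*A^4 + 6 + 4*A^-4 + A^-8; d^5 = -A^10 - 5*A^6 - 10*A^2 - 10*A^-2 - 5*A^-6 - A^-10; d^6 = A^12 + 6*A^8 + 15*A^4 + 20 + 15*A^-4 + 6*A^-8 + A^-12; d^7 = -A^14 - 7*A^10 - 21*A^6 - 35*A^2 - 35*A^-2 - 21*A^-6 - 7*A^-10 - A^-14.
  A^9 * (d^2) = A^13 + 2*A^9 + A^5
  A^7 * (8*d + d^3) = -A^13 - 11*A^9 - 11*A^5 - A
  A^5 * (17 + 19*d^2) = 19*A^9 + 55*A^5 + 19*A
  A^3 * (63*d + 21*d^3) = -21*A^9 - 126*A^5 - 126*A - 21*A^-3
  A^1 * (111*d^2 + 15*d^4) = 15*A^9 + 171*A^5 + 312*A + 171*A^-3 + 15*A^-7
  A^-1 * (120*d^3 + 6*d^5) = -6*A^9 - 150*A^5 - 420*A - 420*A^-3 - 150*A^-7 - 6*A^-11
  A^-3 * (83*d^4 + d^6) = A^9 + 89*A^5 + 347*A + 518*A^-3 + 347*A^-7 + 89*A^-11 + A^-15
  A^-5 * (36*d^5) = -36*A^5 - 180*A - 360*A^-3 - 360*A^-7 - 180*A^-11 - 36*A^-15
  A^-7 * (9*d^6) = 9*A^5 + 54*A + 135*A^-3 + 180*A^-7 + 135*A^-11 + 54*A^-15 + 9*A^-19
  A^-9 * (d^7) = -A^5 - 7*A - 21*A^-3 - 35*A^-7 - 35*A^-11 - 21*A^-15 - 7*A^-19 - A^-23
Summing the groups: <K> = -A^9 + A^5 - 2*A + 2*A^-3 - 3*A^-7 + 3*A^-11 - 2*A^-15 + 2*A^-19 - A^-23
Normalise by the writhe: (-A^3)^(-w) = (-A^3)^(-3) = -A^-9, so f(A) = -A^-9 * <K> = 1 - A^-4 + 2*A^-8 - 2*A^-12 + 3*A^-16 - 3*A^-20 + 2*A^-24 - 2*A^-28 + A^-32.
Substitute A = t^(-1/4), i.e. A^e → t^(-e/4): V(t) = t^8 - 2*t^7 + 2*t^6 - 3*t^5 + 3*t^4 - 2*t^3 + 2*t^2 - t + 1

Answer: t^8 - 2*t^7 + 2*t^6 - 3*t^5 + 3*t^4 - 2*t^3 + 2*t^2 - t + 1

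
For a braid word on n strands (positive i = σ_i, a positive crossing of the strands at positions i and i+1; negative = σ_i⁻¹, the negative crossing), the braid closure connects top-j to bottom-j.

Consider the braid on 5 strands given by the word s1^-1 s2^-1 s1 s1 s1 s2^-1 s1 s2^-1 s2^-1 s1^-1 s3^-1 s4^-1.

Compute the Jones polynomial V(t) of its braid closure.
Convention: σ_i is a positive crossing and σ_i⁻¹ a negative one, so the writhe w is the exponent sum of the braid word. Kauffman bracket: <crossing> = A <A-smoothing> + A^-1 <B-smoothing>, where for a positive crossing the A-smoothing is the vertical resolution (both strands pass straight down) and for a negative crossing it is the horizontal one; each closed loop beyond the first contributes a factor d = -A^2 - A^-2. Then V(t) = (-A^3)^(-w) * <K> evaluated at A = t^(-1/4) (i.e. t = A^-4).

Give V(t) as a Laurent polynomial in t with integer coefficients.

The presented braid s1^-1 s2^-1 s1 s1 s1 s2^-1 s1 s2^-1 s2^-1 s1^-1 s3^-1 s4^-1 on 5 strands reduces by inverse Markov moves (closure unchanged at each step):
  Destabilize: the word has the form β·s4^-1 where s4^-1 occurs only as the final letter (β ∈ B_4); drop it and the last strand → 4 strands.
  Destabilize: the word has the form β·s3^-1 where s3^-1 occurs only as the final letter (β ∈ B_3); drop it and the last strand → 3 strands.
Reduced to β = s1^-1 s2^-1 s1 s1 s1 s2^-1 s1 s2^-1 s2^-1 s1^-1 on 3 strands, 10 crossings.
Compute on β:
Braid: s1^-1 s2^-1 s1 s1 s1 s2^-1 s1 s2^-1 s2^-1 s1^-1 on 3 strands, 10 crossings.
Writhe w = (#positive) - (#negative) = 4 - 6 = -2.
Computing the Kauffman bracket via state sum. There are 2^10 = 1024 states.
Smooth each crossing (0=||, 1=⌣⌢); contribution A^(Σ sign_k(1-2s_k)) * d^(L-1).
Tabulate the states by total A-exponent and number of loops L (A-exp: L × count):
  A^10: L=5 ×1
  A^8: L=4 ×10
  A^6: L=3 ×38, L=5 ×7
  A^4: L=2 ×67, L=4 ×49, L=6 ×4
  A^2: L=1 ×46, L=3 ×130, L=5 ×33, L=7 ×1
  A^0: L=2 ×131, L=4 ×110, L=6 ×11
  A^-2: L=1 ×25, L=3 ×133, L=5 ×51, L=7 ×1
  A^-4: L=2 ×37, L=4 ×72, L=6 ×11
  A^-6: L=3 ×25, L=5 ×19, L=7 ×1
  A^-8: L=4 ×8, L=6 ×2
  A^-10: L=5 ×1
Each group contributes A^e * Σ count * d^(L-1):
Powers of d = -A^2 - A^-2: d^2 = A^4 + 2 + A^-4; d^3 = -A^6 - 3*A^2 - 3*A^-2 - A^-6; d^4 = A^8 + 4*A^4 + 6 + 4*A^-4 + A^-8; d^5 = -A^10 - 5*A^6 - 10*A^2 - 10*A^-2 - 5*A^-6 - A^-10; d^6 = A^12 + 6*A^8 + 15*A^4 + 20 + 15*A^-4 + 6*A^-8 + A^-12.
  A^10 * (d^4) = A^18 + 4*A^14 + 6*A^10 + 4*A^6 + A^2
  A^8 * (10*d^3) = -10*A^14 - 30*A^10 - 30*A^6 - 10*A^2
  A^6 * (38*d^2 + 7*d^4) = 7*A^14 + 66*A^10 + 118*A^6 + 66*A^2 + 7*A^-2
  A^4 * (67*d + 49*d^3 + 4*d^5) = -4*A^14 - 69*A^10 - 254*A^6 - 254*A^2 - 69*A^-2 - 4*A^-6
  A^2 * (46 + 130*d^2 + 33*d^4 + d^6) = A^14 + 39*A^10 + 277*A^6 + 524*A^2 + 277*A^-2 + 39*A^-6 + A^-10
  A^0 * (131*d + 110*d^3 + 11*d^5) = -11*A^10 - 165*A^6 - 571*A^2 - 571*A^-2 - 165*A^-6 - 11*A^-10
  A^-2 * (25 + 133*d^2 + 51*d^4 + d^6) = A^10 + 57*A^6 + 352*A^2 + 617*A^-2 + 352*A^-6 + 57*A^-10 + A^-14
  A^-4 * (37*d + 72*d^3 + 11*d^5) = -11*A^6 - 127*A^2 - 363*A^-2 - 363*A^-6 - 127*A^-10 - 11*A^-14
  A^-6 * (25*d^2 + 19*d^4 + d^6) = A^6 + 25*A^2 + 116*A^-2 + 184*A^-6 + 116*A^-10 + 25*A^-14 + A^-18
  A^-8 * (8*d^3 + 2*d^5) = -2*A^2 - 18*A^-2 - 44*A^-6 - 44*A^-10 - 18*A^-14 - 2*A^-18
  A^-10 * (d^4) = A^-2 + 4*A^-6 + 6*A^-10 + 4*A^-14 + A^-18
Summing the groups: <K> = A^18 - 2*A^14 + 2*A^10 - 3*A^6 + 4*A^2 - 3*A^-2 + 3*A^-6 - 2*A^-10 + A^-14
Normalise by the writhe: (-A^3)^(-w) = (-A^3)^(2) = A^6, so f(A) = A^6 * <K> = A^24 - 2*A^20 + 2*A^16 - 3*A^12 + 4*A^8 - 3*A^4 + 3 - 2*A^-4 + A^-8.
Substitute A = t^(-1/4), i.e. A^e → t^(-e/4): V(t) = t^2 - 2*t + 3 - 3*t^-1 + 4*t^-2 - 3*t^-3 + 2*t^-4 - 2*t^-5 + t^-6

Answer: t^2 - 2*t + 3 - 3*t^-1 + 4*t^-2 - 3*t^-3 + 2*t^-4 - 2*t^-5 + t^-6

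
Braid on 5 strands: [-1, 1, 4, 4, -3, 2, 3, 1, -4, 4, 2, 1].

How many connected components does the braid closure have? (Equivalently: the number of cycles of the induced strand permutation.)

3

Derivation:
Track the strand permutation on 5 strands, starting from identity.
  step 1: s1^-1 swaps positions 1,2 -> [2 1 3 4 5]
  step 2: s1 swaps positions 1,2 -> [1 2 3 4 5]
  step 3: s4 swaps positions 4,5 -> [1 2 3 5 4]
  step 4: s4 swaps positions 4,5 -> [1 2 3 4 5]
  step 5: s3^-1 swaps positions 3,4 -> [1 2 4 3 5]
  step 6: s2 swaps positions 2,3 -> [1 4 2 3 5]
  step 7: s3 swaps positions 3,4 -> [1 4 3 2 5]
  step 8: s1 swaps positions 1,2 -> [4 1 3 2 5]
  step 9: s4^-1 swaps positions 4,5 -> [4 1 3 5 2]
  step 10: s4 swaps positions 4,5 -> [4 1 3 2 5]
  step 11: s2 swaps positions 2,3 -> [4 3 1 2 5]
  step 12: s1 swaps positions 1,2 -> [3 4 1 2 5]
Final permutation (position -> original strand): [3 4 1 2 5]
Closure components = cycle count of this permutation = 3.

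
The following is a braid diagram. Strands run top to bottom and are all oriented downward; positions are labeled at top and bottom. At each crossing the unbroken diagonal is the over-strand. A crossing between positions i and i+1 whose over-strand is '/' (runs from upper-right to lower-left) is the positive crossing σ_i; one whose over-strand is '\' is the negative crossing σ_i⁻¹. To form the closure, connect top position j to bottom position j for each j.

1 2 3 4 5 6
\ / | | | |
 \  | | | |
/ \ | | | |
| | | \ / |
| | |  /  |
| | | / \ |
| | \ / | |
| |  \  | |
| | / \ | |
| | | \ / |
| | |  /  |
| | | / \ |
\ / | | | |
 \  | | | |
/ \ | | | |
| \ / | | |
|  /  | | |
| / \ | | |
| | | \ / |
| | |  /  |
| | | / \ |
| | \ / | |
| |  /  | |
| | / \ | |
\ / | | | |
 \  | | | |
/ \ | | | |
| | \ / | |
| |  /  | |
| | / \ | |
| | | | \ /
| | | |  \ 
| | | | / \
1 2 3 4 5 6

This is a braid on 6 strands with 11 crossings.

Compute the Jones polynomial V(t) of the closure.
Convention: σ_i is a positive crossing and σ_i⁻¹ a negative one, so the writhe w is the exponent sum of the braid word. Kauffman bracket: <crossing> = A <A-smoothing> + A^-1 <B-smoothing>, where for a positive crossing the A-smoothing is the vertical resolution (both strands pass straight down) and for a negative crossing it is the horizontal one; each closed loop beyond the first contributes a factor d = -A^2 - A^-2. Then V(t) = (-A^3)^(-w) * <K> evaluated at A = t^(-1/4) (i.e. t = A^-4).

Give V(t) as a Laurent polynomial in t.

Reading the diagram top to bottom ('/'-over between positions i,i+1 = s_i, '\'-over = s_i^-1): braid word = s1^-1 s4 s3^-1 s4 s1^-1 s2 s4 s3 s1^-1 s3 s5^-1.
The presented braid s1^-1 s4 s3^-1 s4 s1^-1 s2 s4 s3 s1^-1 s3 s5^-1 on 6 strands reduces by inverse Markov moves (closure unchanged at each step):
  Destabilize: the word has the form β·s5^-1 where s5^-1 occurs only as the final letter (β ∈ B_5); drop it and the last strand → 5 strands.
Reduced to β = s1^-1 s4 s3^-1 s4 s1^-1 s2 s4 s3 s1^-1 s3 on 5 strands, 10 crossings.
Compute on β:
Braid: s1^-1 s4 s3^-1 s4 s1^-1 s2 s4 s3 s1^-1 s3 on 5 strands, 10 crossings.
Writhe w = (#positive) - (#negative) = 6 - 4 = 2.
Enumerate smoothing states for the bracket polynomial. There are 2^10 = 1024 states.
Each crossing splits two ways (0=vertical, 1=horizontal). The state's weight is A^(#A-smoothings - #B-smoothings) * d^(loops - 1).
Tabulate the states by total A-exponent and number of loops L (A-exp: L × count):
  A^10: L=5 ×1
  A^8: L=4 ×7, L=6 ×3
  A^6: L=3 ×18, L=5 ×26, L=7 ×1
  A^4: L=2 ×21, L=4 ×85, L=6 ×14
  A^2: L=1 ×9, L=3 ×137, L=5 ×62, L=7 ×2
  A^0: L=2 ×105, L=4 ×132, L=6 ×15
  A^-2: L=1 ×30, L=3 ×132, L=5 ×47, L=7 ×1
  A^-4: L=2 ×49, L=4 ×65, L=6 ×6
  A^-6: L=3 ×31, L=5 ×14
  A^-8: L=4 ×9, L=6 ×1
  A^-10: L=5 ×1
Each group contributes A^e * Σ count * d^(L-1):
Powers of d = -A^2 - A^-2: d^2 = A^4 + 2 + A^-4; d^3 = -A^6 - 3*A^2 - 3*A^-2 - A^-6; d^4 = A^8 + 4*A^4 + 6 + 4*A^-4 + A^-8; d^5 = -A^10 - 5*A^6 - 10*A^2 - 10*A^-2 - 5*A^-6 - A^-10; d^6 = A^12 + 6*A^8 + 15*A^4 + 20 + 15*A^-4 + 6*A^-8 + A^-12.
  A^10 * (d^4) = A^18 + 4*A^14 + 6*A^10 + 4*A^6 + A^2
  A^8 * (7*d^3 + 3*d^5) = -3*A^18 - 22*A^14 - 51*A^10 - 51*A^6 - 22*A^2 - 3*A^-2
  A^6 * (18*d^2 + 26*d^4 + d^6) = A^18 + 32*A^14 + 137*A^10 + 212*A^6 + 137*A^2 + 32*A^-2 + A^-6
  A^4 * (21*d + 85*d^3 + 14*d^5) = -14*A^14 - 155*A^10 - 416*A^6 - 416*A^2 - 155*A^-2 - 14*A^-6
  A^2 * (9 + 137*d^2 + 62*d^4 + 2*d^6) = 2*A^14 + 74*A^10 + 415*A^6 + 695*A^2 + 415*A^-2 + 74*A^-6 + 2*A^-10
  A^0 * (105*d + 132*d^3 + 15*d^5) = -15*A^10 - 207*A^6 - 651*A^2 - 651*A^-2 - 207*A^-6 - 15*A^-10
  A^-2 * (30 + 132*d^2 + 47*d^4 + d^6) = A^10 + 53*A^6 + 335*A^2 + 596*A^-2 + 335*A^-6 + 53*A^-10 + A^-14
  A^-4 * (49*d + 65*d^3 + 6*d^5) = -6*A^6 - 95*A^2 - 304*A^-2 - 304*A^-6 - 95*A^-10 - 6*A^-14
  A^-6 * (31*d^2 + 14*d^4) = 14*A^2 + 87*A^-2 + 146*A^-6 + 87*A^-10 + 14*A^-14
  A^-8 * (9*d^3 + d^5) = -A^2 - 14*A^-2 - 37*A^-6 - 37*A^-10 - 14*A^-14 - A^-18
  A^-10 * (d^4) = A^-2 + 4*A^-6 + 6*A^-10 + 4*A^-14 + A^-18
Summing the groups: <K> = -A^18 + 2*A^14 - 3*A^10 + 4*A^6 - 3*A^2 + 4*A^-2 - 2*A^-6 + A^-10 - A^-14
Normalise by the writhe: (-A^3)^(-w) = (-A^3)^(-2) = A^-6, so f(A) = A^-6 * <K> = -A^12 + 2*A^8 - 3*A^4 + 4 - 3*A^-4 + 4*A^-8 - 2*A^-12 + A^-16 - A^-20.
Substitute A = t^(-1/4), i.e. A^e → t^(-e/4): V(t) = -t^5 + t^4 - 2*t^3 + 4*t^2 - 3*t + 4 - 3*t^-1 + 2*t^-2 - t^-3

Answer: -t^5 + t^4 - 2*t^3 + 4*t^2 - 3*t + 4 - 3*t^-1 + 2*t^-2 - t^-3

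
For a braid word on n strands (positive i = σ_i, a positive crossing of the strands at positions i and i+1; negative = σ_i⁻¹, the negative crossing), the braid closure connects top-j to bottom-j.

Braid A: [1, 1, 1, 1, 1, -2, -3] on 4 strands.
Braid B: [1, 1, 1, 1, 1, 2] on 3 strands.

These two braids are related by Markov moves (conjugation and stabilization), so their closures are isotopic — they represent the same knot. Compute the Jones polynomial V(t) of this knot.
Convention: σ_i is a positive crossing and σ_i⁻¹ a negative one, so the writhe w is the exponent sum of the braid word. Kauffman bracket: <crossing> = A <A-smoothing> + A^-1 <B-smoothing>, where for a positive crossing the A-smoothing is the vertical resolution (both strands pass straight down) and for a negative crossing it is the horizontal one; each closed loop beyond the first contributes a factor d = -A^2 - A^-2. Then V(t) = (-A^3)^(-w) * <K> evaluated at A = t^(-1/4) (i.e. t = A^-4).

-t^7 + t^6 - t^5 + t^4 + t^2

Derivation:
Markov-equivalent braids have isotopic closures, hence identical knot invariants. Strip the Markov moves from each word to reach a common short braid β, then compute V(t) once on β.
Braid A: s1 s1 s1 s1 s1 s2^-1 s3^-1 on 4 strands reduces by inverse Markov moves (closure unchanged at each step):
  Destabilize: the word has the form β·s3^-1 where s3^-1 occurs only as the final letter (β ∈ B_3); drop it and the last strand → 3 strands.
  Destabilize: the word has the form β·s2^-1 where s2^-1 occurs only as the final letter (β ∈ B_2); drop it and the last strand → 2 strands.
Reduced to β = s1 s1 s1 s1 s1 on 2 strands, 5 crossings.
Braid B: s1 s1 s1 s1 s1 s2 on 3 strands reduces by inverse Markov moves (closure unchanged at each step):
  Destabilize: the word has the form β·s2 where s2 occurs only as the final letter (β ∈ B_2); drop it and the last strand → 2 strands.
Reduced to β = s1 s1 s1 s1 s1 on 2 strands, 5 crossings.
Both give the same β = s1 s1 s1 s1 s1 on 2 strands, so one state sum suffices:
Braid: s1 s1 s1 s1 s1 on 2 strands, 5 crossings.
Writhe w = (#positive) - (#negative) = 5 - 0 = 5.
Computing the Kauffman bracket via state sum. There are 2^5 = 32 states.
For each crossing: s=0 is the vertical smoothing, s=1 horizontal. Crossing k contributes A^(sign_k * (1 - 2*s_k)); loop factor d = -A^2 - A^-2.
  state 00000: A-exp=+5, loops=2, term = A^5 * d^1
  state 00001: A-exp=+3, loops=1, term = A^3 * d^0
  state 00010: A-exp=+3, loops=1, term = A^3 * d^0
  state 00011: A-exp=+1, loops=2, term = A^1 * d^1
  state 00100: A-exp=+3, loops=1, term = A^3 * d^0
  state 00101: A-exp=+1, loops=2, term = A^1 * d^1
  state 00110: A-exp=+1, loops=2, term = A^1 * d^1
  state 00111: A-exp=-1, loops=3, term = A^-1 * d^2
  state 01000: A-exp=+3, loops=1, term = A^3 * d^0
  state 01001: A-exp=+1, loops=2, term = A^1 * d^1
  state 01010: A-exp=+1, loops=2, term = A^1 * d^1
  state 01011: A-exp=-1, loops=3, term = A^-1 * d^2
  state 01100: A-exp=+1, loops=2, term = A^1 * d^1
  state 01101: A-exp=-1, loops=3, term = A^-1 * d^2
  state 01110: A-exp=-1, loops=3, term = A^-1 * d^2
  state 01111: A-exp=-3, loops=4, term = A^-3 * d^3
  state 10000: A-exp=+3, loops=1, term = A^3 * d^0
  state 10001: A-exp=+1, loops=2, term = A^1 * d^1
  state 10010: A-exp=+1, loops=2, term = A^1 * d^1
  state 10011: A-exp=-1, loops=3, term = A^-1 * d^2
  state 10100: A-exp=+1, loops=2, term = A^1 * d^1
  state 10101: A-exp=-1, loops=3, term = A^-1 * d^2
  state 10110: A-exp=-1, loops=3, term = A^-1 * d^2
  state 10111: A-exp=-3, loops=4, term = A^-3 * d^3
  state 11000: A-exp=+1, loops=2, term = A^1 * d^1
  state 11001: A-exp=-1, loops=3, term = A^-1 * d^2
  state 11010: A-exp=-1, loops=3, term = A^-1 * d^2
  state 11011: A-exp=-3, loops=4, term = A^-3 * d^3
  state 11100: A-exp=-1, loops=3, term = A^-1 * d^2
  state 11101: A-exp=-3, loops=4, term = A^-3 * d^3
  state 11110: A-exp=-3, loops=4, term = A^-3 * d^3
  state 11111: A-exp=-5, loops=5, term = A^-5 * d^4
Collect the terms by A-exponent (count of states per loop number):
Powers of d = -A^2 - A^-2: d^2 = A^4 + 2 + A^-4; d^3 = -A^6 - 3*A^2 - 3*A^-2 - A^-6; d^4 = A^8 + 4*A^4 + 6 + 4*A^-4 + A^-8.
  A^5 * (d) = -A^7 - A^3
  A^3 * (5) = 5*A^3
  A^1 * (10*d) = -10*A^3 - 10*A^-1
  A^-1 * (10*d^2) = 10*A^3 + 20*A^-1 + 10*A^-5
  A^-3 * (5*d^3) = -5*A^3 - 15*A^-1 - 15*A^-5 - 5*A^-9
  A^-5 * (d^4) = A^3 + 4*A^-1 + 6*A^-5 + 4*A^-9 + A^-13
Summing the groups: <K> = -A^7 - A^-1 + A^-5 - A^-9 + A^-13
Normalise by the writhe: (-A^3)^(-w) = (-A^3)^(-5) = -A^-15, so f(A) = -A^-15 * <K> = A^-8 + A^-16 - A^-20 + A^-24 - A^-28.
Substitute A = t^(-1/4), i.e. A^e → t^(-e/4): V(t) = -t^7 + t^6 - t^5 + t^4 + t^2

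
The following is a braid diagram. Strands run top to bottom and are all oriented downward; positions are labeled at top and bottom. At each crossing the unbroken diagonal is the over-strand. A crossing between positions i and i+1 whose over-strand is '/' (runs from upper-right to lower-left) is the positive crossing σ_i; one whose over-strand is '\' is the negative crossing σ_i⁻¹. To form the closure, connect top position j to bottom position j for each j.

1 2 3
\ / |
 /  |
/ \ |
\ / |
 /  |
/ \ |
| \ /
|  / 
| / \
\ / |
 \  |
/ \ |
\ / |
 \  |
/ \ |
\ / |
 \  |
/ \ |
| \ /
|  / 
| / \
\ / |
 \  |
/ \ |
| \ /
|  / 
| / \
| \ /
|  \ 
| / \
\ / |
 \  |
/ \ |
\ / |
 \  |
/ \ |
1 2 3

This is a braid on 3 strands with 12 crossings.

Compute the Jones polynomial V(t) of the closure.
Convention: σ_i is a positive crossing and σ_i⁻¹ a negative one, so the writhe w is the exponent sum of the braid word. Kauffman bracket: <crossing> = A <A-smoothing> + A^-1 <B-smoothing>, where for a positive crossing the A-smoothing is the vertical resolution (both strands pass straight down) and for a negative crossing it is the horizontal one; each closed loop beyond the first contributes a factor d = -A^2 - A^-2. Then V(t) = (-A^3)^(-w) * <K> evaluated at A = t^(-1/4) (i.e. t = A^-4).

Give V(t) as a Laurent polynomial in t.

Reading the diagram top to bottom ('/'-over between positions i,i+1 = s_i, '\'-over = s_i^-1): braid word = s1 s1 s2 s1^-1 s1^-1 s1^-1 s2 s1^-1 s2 s2^-1 s1^-1 s1^-1.
The presented braid s1 s1 s2 s1^-1 s1^-1 s1^-1 s2 s1^-1 s2 s2^-1 s1^-1 s1^-1 on 3 strands reduces by inverse Markov moves (closure unchanged at each step):
  Deconjugate: the word is γ·β·γ⁻¹ with γ = s1 (prefix) and γ⁻¹ = s1^-1 (suffix); strip both.
  Deconjugate: the word is γ·β·γ⁻¹ with γ = s1 s2 (prefix) and γ⁻¹ = s2^-1 s1^-1 (suffix); strip both.
Reduced to β = s1^-1 s1^-1 s1^-1 s2 s1^-1 s2 on 3 strands, 6 crossings.
Compute on β:
Braid: s1^-1 s1^-1 s1^-1 s2 s1^-1 s2 on 3 strands, 6 crossings.
Writhe w = (#positive) - (#negative) = 2 - 4 = -2.
State-sum expansion of <K>. There are 2^6 = 64 states.
Smooth each crossing (0=||, 1=⌣⌢); contribution A^(Σ sign_k(1-2s_k)) * d^(L-1).
Tabulate the states by total A-exponent and number of loops L (A-exp: L × count):
  A^6: L=5 ×1
  A^4: L=4 ×6
  A^2: L=3 ×15
  A^0: L=2 ×19, L=4 ×1
  A^-2: L=1 ×11, L=3 ×4
  A^-4: L=2 ×6
  A^-6: L=3 ×1
Each group contributes A^e * Σ count * d^(L-1):
Powers of d = -A^2 - A^-2: d^2 = A^4 + 2 + A^-4; d^3 = -A^6 - 3*A^2 - 3*A^-2 - A^-6; d^4 = A^8 + 4*A^4 + 6 + 4*A^-4 + A^-8.
  A^6 * (d^4) = A^14 + 4*A^10 + 6*A^6 + 4*A^2 + A^-2
  A^4 * (6*d^3) = -6*A^10 - 18*A^6 - 18*A^2 - 6*A^-2
  A^2 * (15*d^2) = 15*A^6 + 30*A^2 + 15*A^-2
  A^0 * (19*d + d^3) = -A^6 - 22*A^2 - 22*A^-2 - A^-6
  A^-2 * (11 + 4*d^2) = 4*A^2 + 19*A^-2 + 4*A^-6
  A^-4 * (6*d) = -6*A^-2 - 6*A^-6
  A^-6 * (d^2) = A^-2 + 2*A^-6 + A^-10
Summing the groups: <K> = A^14 - 2*A^10 + 2*A^6 - 2*A^2 + 2*A^-2 - A^-6 + A^-10
Normalise by the writhe: (-A^3)^(-w) = (-A^3)^(2) = A^6, so f(A) = A^6 * <K> = A^20 - 2*A^16 + 2*A^12 - 2*A^8 + 2*A^4 - 1 + A^-4.
Substitute A = t^(-1/4), i.e. A^e → t^(-e/4): V(t) = t - 1 + 2*t^-1 - 2*t^-2 + 2*t^-3 - 2*t^-4 + t^-5

Answer: t - 1 + 2*t^-1 - 2*t^-2 + 2*t^-3 - 2*t^-4 + t^-5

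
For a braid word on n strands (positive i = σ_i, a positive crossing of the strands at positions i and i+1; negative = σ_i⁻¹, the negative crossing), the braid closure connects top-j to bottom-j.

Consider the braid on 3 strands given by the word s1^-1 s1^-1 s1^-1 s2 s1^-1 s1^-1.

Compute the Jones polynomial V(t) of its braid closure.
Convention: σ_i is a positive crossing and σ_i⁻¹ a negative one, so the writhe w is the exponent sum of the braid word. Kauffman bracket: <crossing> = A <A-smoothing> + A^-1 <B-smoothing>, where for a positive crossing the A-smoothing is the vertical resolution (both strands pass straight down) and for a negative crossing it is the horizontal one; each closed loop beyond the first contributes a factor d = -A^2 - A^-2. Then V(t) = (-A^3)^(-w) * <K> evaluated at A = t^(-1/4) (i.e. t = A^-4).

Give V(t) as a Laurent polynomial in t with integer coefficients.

Braid: s1^-1 s1^-1 s1^-1 s2 s1^-1 s1^-1 on 3 strands, 6 crossings.
Writhe w = (#positive) - (#negative) = 1 - 5 = -4.
Enumerate smoothing states for the bracket polynomial. There are 2^6 = 64 states.
Smooth each crossing (0=||, 1=⌣⌢); contribution A^(Σ sign_k(1-2s_k)) * d^(L-1).
Tabulate the states by total A-exponent and number of loops L (A-exp: L × count):
  A^6: L=6 ×1
  A^4: L=5 ×6
  A^2: L=4 ×15
  A^0: L=3 ×20
  A^-2: L=2 ×15
  A^-4: L=1 ×5, L=3 ×1
  A^-6: L=2 ×1
Each group contributes A^e * Σ count * d^(L-1):
Powers of d = -A^2 - A^-2: d^2 = A^4 + 2 + A^-4; d^3 = -A^6 - 3*A^2 - 3*A^-2 - A^-6; d^4 = A^8 + 4*A^4 + 6 + 4*A^-4 + A^-8; d^5 = -A^10 - 5*A^6 - 10*A^2 - 10*A^-2 - 5*A^-6 - A^-10.
  A^6 * (d^5) = -A^16 - 5*A^12 - 10*A^8 - 10*A^4 - 5 - A^-4
  A^4 * (6*d^4) = 6*A^12 + 24*A^8 + 36*A^4 + 24 + 6*A^-4
  A^2 * (15*d^3) = -15*A^8 - 45*A^4 - 45 - 15*A^-4
  A^0 * (20*d^2) = 20*A^4 + 40 + 20*A^-4
  A^-2 * (15*d) = -15 - 15*A^-4
  A^-4 * (5 + d^2) = 1 + 7*A^-4 + A^-8
  A^-6 * (d) = -A^-4 - A^-8
Summing the groups: <K> = -A^16 + A^12 - A^8 + A^4 + A^-4
Normalise by the writhe: (-A^3)^(-w) = (-A^3)^(4) = A^12, so f(A) = A^12 * <K> = -A^28 + A^24 - A^20 + A^16 + A^8.
Substitute A = t^(-1/4), i.e. A^e → t^(-e/4): V(t) = t^-2 + t^-4 - t^-5 + t^-6 - t^-7

Answer: t^-2 + t^-4 - t^-5 + t^-6 - t^-7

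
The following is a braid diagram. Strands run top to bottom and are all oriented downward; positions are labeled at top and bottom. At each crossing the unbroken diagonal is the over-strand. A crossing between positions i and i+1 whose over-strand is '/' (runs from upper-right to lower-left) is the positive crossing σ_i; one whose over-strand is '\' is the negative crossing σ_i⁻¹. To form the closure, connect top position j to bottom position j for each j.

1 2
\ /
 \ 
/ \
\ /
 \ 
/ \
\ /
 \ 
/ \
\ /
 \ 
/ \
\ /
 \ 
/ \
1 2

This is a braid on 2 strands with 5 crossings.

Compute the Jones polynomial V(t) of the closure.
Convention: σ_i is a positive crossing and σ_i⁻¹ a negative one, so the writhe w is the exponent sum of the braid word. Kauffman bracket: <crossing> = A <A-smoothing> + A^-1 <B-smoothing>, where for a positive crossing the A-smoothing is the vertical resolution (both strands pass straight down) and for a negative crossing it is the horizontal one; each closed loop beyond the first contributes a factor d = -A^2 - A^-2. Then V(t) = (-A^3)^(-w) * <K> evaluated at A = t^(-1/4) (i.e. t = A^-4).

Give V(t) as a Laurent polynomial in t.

t^-2 + t^-4 - t^-5 + t^-6 - t^-7

Derivation:
Reading the diagram top to bottom ('/'-over between positions i,i+1 = s_i, '\'-over = s_i^-1): braid word = s1^-1 s1^-1 s1^-1 s1^-1 s1^-1.
Braid: s1^-1 s1^-1 s1^-1 s1^-1 s1^-1 on 2 strands, 5 crossings.
Writhe w = (#positive) - (#negative) = 0 - 5 = -5.
State-sum expansion of <K>. There are 2^5 = 32 states.
Each crossing splits two ways (0=vertical, 1=horizontal). The state's weight is A^(#A-smoothings - #B-smoothings) * d^(loops - 1).
  state 00000: A-exp=-5, loops=2, term = A^-5 * d^1
  state 00001: A-exp=-3, loops=1, term = A^-3 * d^0
  state 00010: A-exp=-3, loops=1, term = A^-3 * d^0
  state 00011: A-exp=-1, loops=2, term = A^-1 * d^1
  state 00100: A-exp=-3, loops=1, term = A^-3 * d^0
  state 00101: A-exp=-1, loops=2, term = A^-1 * d^1
  state 00110: A-exp=-1, loops=2, term = A^-1 * d^1
  state 00111: A-exp=+1, loops=3, term = A^1 * d^2
  state 01000: A-exp=-3, loops=1, term = A^-3 * d^0
  state 01001: A-exp=-1, loops=2, term = A^-1 * d^1
  state 01010: A-exp=-1, loops=2, term = A^-1 * d^1
  state 01011: A-exp=+1, loops=3, term = A^1 * d^2
  state 01100: A-exp=-1, loops=2, term = A^-1 * d^1
  state 01101: A-exp=+1, loops=3, term = A^1 * d^2
  state 01110: A-exp=+1, loops=3, term = A^1 * d^2
  state 01111: A-exp=+3, loops=4, term = A^3 * d^3
  state 10000: A-exp=-3, loops=1, term = A^-3 * d^0
  state 10001: A-exp=-1, loops=2, term = A^-1 * d^1
  state 10010: A-exp=-1, loops=2, term = A^-1 * d^1
  state 10011: A-exp=+1, loops=3, term = A^1 * d^2
  state 10100: A-exp=-1, loops=2, term = A^-1 * d^1
  state 10101: A-exp=+1, loops=3, term = A^1 * d^2
  state 10110: A-exp=+1, loops=3, term = A^1 * d^2
  state 10111: A-exp=+3, loops=4, term = A^3 * d^3
  state 11000: A-exp=-1, loops=2, term = A^-1 * d^1
  state 11001: A-exp=+1, loops=3, term = A^1 * d^2
  state 11010: A-exp=+1, loops=3, term = A^1 * d^2
  state 11011: A-exp=+3, loops=4, term = A^3 * d^3
  state 11100: A-exp=+1, loops=3, term = A^1 * d^2
  state 11101: A-exp=+3, loops=4, term = A^3 * d^3
  state 11110: A-exp=+3, loops=4, term = A^3 * d^3
  state 11111: A-exp=+5, loops=5, term = A^5 * d^4
Collect the terms by A-exponent (count of states per loop number):
Powers of d = -A^2 - A^-2: d^2 = A^4 + 2 + A^-4; d^3 = -A^6 - 3*A^2 - 3*A^-2 - A^-6; d^4 = A^8 + 4*A^4 + 6 + 4*A^-4 + A^-8.
  A^5 * (d^4) = A^13 + 4*A^9 + 6*A^5 + 4*A + A^-3
  A^3 * (5*d^3) = -5*A^9 - 15*A^5 - 15*A - 5*A^-3
  A^1 * (10*d^2) = 10*A^5 + 20*A + 10*A^-3
  A^-1 * (10*d) = -10*A - 10*A^-3
  A^-3 * (5) = 5*A^-3
  A^-5 * (d) = -A^-3 - A^-7
Summing the groups: <K> = A^13 - A^9 + A^5 - A - A^-7
Normalise by the writhe: (-A^3)^(-w) = (-A^3)^(5) = -A^15, so f(A) = -A^15 * <K> = -A^28 + A^24 - A^20 + A^16 + A^8.
Substitute A = t^(-1/4), i.e. A^e → t^(-e/4): V(t) = t^-2 + t^-4 - t^-5 + t^-6 - t^-7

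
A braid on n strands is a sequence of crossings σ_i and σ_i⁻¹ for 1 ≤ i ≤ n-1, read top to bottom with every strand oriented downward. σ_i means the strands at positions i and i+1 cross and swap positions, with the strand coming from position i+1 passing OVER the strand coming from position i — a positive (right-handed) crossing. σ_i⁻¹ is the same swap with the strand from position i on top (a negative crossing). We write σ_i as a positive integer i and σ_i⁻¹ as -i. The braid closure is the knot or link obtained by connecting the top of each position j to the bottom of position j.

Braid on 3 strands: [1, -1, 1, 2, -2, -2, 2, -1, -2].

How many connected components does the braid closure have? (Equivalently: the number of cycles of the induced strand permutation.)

2

Derivation:
Track the strand permutation on 3 strands, starting from identity.
  step 1: s1 swaps positions 1,2 -> [2 1 3]
  step 2: s1^-1 swaps positions 1,2 -> [1 2 3]
  step 3: s1 swaps positions 1,2 -> [2 1 3]
  step 4: s2 swaps positions 2,3 -> [2 3 1]
  step 5: s2^-1 swaps positions 2,3 -> [2 1 3]
  step 6: s2^-1 swaps positions 2,3 -> [2 3 1]
  step 7: s2 swaps positions 2,3 -> [2 1 3]
  step 8: s1^-1 swaps positions 1,2 -> [1 2 3]
  step 9: s2^-1 swaps positions 2,3 -> [1 3 2]
Final permutation (position -> original strand): [1 3 2]
Closure components = cycle count of this permutation = 2.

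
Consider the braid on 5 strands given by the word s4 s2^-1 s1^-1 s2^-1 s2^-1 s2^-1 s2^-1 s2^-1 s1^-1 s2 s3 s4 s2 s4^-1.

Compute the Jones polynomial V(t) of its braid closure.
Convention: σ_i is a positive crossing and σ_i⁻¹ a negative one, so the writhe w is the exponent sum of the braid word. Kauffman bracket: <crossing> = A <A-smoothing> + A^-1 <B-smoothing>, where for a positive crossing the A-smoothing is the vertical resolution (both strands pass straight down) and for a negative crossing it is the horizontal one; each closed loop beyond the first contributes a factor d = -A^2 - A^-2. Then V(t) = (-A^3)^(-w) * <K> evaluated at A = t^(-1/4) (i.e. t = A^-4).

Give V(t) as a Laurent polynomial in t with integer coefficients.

t^-2 - t^-3 + 2*t^-4 - 2*t^-5 + 3*t^-6 - 2*t^-7 + t^-8 - t^-9

Derivation:
The presented braid s4 s2^-1 s1^-1 s2^-1 s2^-1 s2^-1 s2^-1 s2^-1 s1^-1 s2 s3 s4 s2 s4^-1 on 5 strands reduces by inverse Markov moves (closure unchanged at each step):
  Deconjugate: the word is γ·β·γ⁻¹ with γ = s4 s2^-1 (prefix) and γ⁻¹ = s2 s4^-1 (suffix); strip both.
  Destabilize: the word has the form β·s4 where s4 occurs only as the final letter (β ∈ B_4); drop it and the last strand → 4 strands.
  Destabilize: the word has the form β·s3 where s3 occurs only as the final letter (β ∈ B_3); drop it and the last strand → 3 strands.
Reduced to β = s1^-1 s2^-1 s2^-1 s2^-1 s2^-1 s2^-1 s1^-1 s2 on 3 strands, 8 crossings.
Compute on β:
Braid: s1^-1 s2^-1 s2^-1 s2^-1 s2^-1 s2^-1 s1^-1 s2 on 3 strands, 8 crossings.
Writhe w = (#positive) - (#negative) = 1 - 7 = -6.
State-sum expansion of <K>. There are 2^8 = 256 states.
Each crossing splits two ways (0=vertical, 1=horizontal). The state's weight is A^(#A-smoothings - #B-smoothings) * d^(loops - 1).
Tabulate the states by total A-exponent and number of loops L (A-exp: L × count):
  A^8: L=6 ×1
  A^6: L=5 ×8
  A^4: L=4 ×25, L=6 ×3
  A^2: L=3 ×40, L=5 ×15, L=7 ×1
  A^0: L=2 ×35, L=4 ×30, L=6 ×5
  A^-2: L=1 ×15, L=3 ×31, L=5 ×10
  A^-4: L=2 ×18, L=4 ×10
  A^-6: L=1 ×2, L=3 ×6
  A^-8: L=2 ×1
Each group contributes A^e * Σ count * d^(L-1):
Powers of d = -A^2 - A^-2: d^2 = A^4 + 2 + A^-4; d^3 = -A^6 - 3*A^2 - 3*A^-2 - A^-6; d^4 = A^8 + 4*A^4 + 6 + 4*A^-4 + A^-8; d^5 = -A^10 - 5*A^6 - 10*A^2 - 10*A^-2 - 5*A^-6 - A^-10; d^6 = A^12 + 6*A^8 + 15*A^4 + 20 + 15*A^-4 + 6*A^-8 + A^-12.
  A^8 * (d^5) = -A^18 - 5*A^14 - 10*A^10 - 10*A^6 - 5*A^2 - A^-2
  A^6 * (8*d^4) = 8*A^14 + 32*A^10 + 48*A^6 + 32*A^2 + 8*A^-2
  A^4 * (25*d^3 + 3*d^5) = -3*A^14 - 40*A^10 - 105*A^6 - 105*A^2 - 40*A^-2 - 3*A^-6
  A^2 * (40*d^2 + 15*d^4 + d^6) = A^14 + 21*A^10 + 115*A^6 + 190*A^2 + 115*A^-2 + 21*A^-6 + A^-10
  A^0 * (35*d + 30*d^3 + 5*d^5) = -5*A^10 - 55*A^6 - 175*A^2 - 175*A^-2 - 55*A^-6 - 5*A^-10
  A^-2 * (15 + 31*d^2 + 10*d^4) = 10*A^6 + 71*A^2 + 137*A^-2 + 71*A^-6 + 10*A^-10
  A^-4 * (18*d + 10*d^3) = -10*A^2 - 48*A^-2 - 48*A^-6 - 10*A^-10
  A^-6 * (2 + 6*d^2) = 6*A^-2 + 14*A^-6 + 6*A^-10
  A^-8 * (d) = -A^-6 - A^-10
Summing the groups: <K> = -A^18 + A^14 - 2*A^10 + 3*A^6 - 2*A^2 + 2*A^-2 - A^-6 + A^-10
Normalise by the writhe: (-A^3)^(-w) = (-A^3)^(6) = A^18, so f(A) = A^18 * <K> = -A^36 + A^32 - 2*A^28 + 3*A^24 - 2*A^20 + 2*A^16 - A^12 + A^8.
Substitute A = t^(-1/4), i.e. A^e → t^(-e/4): V(t) = t^-2 - t^-3 + 2*t^-4 - 2*t^-5 + 3*t^-6 - 2*t^-7 + t^-8 - t^-9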